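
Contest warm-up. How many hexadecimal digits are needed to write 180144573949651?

12

180144573949651 in base 16 is A3D72D56A6D3, which has 12 digits.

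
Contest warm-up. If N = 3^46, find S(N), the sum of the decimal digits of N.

108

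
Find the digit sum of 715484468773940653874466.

126

7+1+5+4+8+4+4+6+8+7+7+3+9+4+0+6+5+3+8+7+4+4+6+6 = 126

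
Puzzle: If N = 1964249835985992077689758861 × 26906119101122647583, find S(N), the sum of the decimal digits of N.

186

1964249835985992077689758861 × 26906119101122647583 = 52850340031399729104754925192221901109154482963
Sum of its 47 digits: 186.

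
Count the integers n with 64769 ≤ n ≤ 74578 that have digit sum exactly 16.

The integers in [64769, 74578] that have digit sum exactly 16: 65005, 65014, 65023, 65032, 65041, 65050, …, 74410, 74500.
240 qualify.

240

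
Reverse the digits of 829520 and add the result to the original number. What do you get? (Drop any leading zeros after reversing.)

855448

Reverse of 829520 is 25928.
829520 + 25928 = 855448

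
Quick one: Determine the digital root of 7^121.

7

The digital root of n equals n mod 9 (or 9 when 9 | n), so we need 7^121 mod 9.
7^121 ≡ 7 (mod 9), so the digital root is 7.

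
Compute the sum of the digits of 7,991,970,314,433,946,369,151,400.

7+9+9+1+9+7+0+3+1+4+4+3+3+9+4+6+3+6+9+1+5+1+4+0+0 = 108

108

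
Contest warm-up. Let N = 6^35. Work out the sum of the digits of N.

6^35 = 1719070799748422591028658176
Sum of its 28 digits: 135.

135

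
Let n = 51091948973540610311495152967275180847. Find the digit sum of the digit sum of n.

14

First digit sum: 167.
1+6+7 = 14.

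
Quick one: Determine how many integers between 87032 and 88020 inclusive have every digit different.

The integers in [87032, 88020] that have every digit different: 87032, 87034, 87035, 87036, 87039, 87041, …, 87964, 87965.
323 qualify.

323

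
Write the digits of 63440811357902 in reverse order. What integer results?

20975311804436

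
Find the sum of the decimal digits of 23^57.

23^57 = 415419284132315712417280030850401847268465234537470378097327641202361494857303
Sum of its 78 digits: 305.

305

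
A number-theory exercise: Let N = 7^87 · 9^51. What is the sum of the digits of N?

7^87 · 9^51 = 154845098495124278235975037111175546723588758869142478277374292144876496918156316738169547498285268118912600490070416801887
Sum of its 123 digits: 585.

585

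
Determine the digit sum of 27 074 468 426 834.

65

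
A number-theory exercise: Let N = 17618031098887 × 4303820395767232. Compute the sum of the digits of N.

139

17618031098887 × 4303820395767232 = 75824841576651249636426270784
Sum of its 29 digits: 139.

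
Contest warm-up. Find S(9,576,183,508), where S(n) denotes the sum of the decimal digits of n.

52

9+5+7+6+1+8+3+5+0+8 = 52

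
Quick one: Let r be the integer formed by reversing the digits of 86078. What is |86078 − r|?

990

Reverse of 86078 is 87068.
|86078 − 87068| = 990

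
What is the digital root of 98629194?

9+8+6+2+9+1+9+4 = 48
4+8 = 12
1+2 = 3

3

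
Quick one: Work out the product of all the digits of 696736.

40824

6×9×6×7×3×6 = 40824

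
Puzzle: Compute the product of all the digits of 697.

378

6×9×7 = 378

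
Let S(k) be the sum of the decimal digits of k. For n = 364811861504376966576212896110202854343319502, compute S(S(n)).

First digit sum: 183.
1+8+3 = 12.

12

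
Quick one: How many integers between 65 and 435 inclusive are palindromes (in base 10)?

38

The integers in [65, 435] that are palindromes (in base 10): 66, 77, 88, 99, 101, 111, …, 424, 434.
38 qualify.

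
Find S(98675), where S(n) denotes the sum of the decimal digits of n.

9+8+6+7+5 = 35

35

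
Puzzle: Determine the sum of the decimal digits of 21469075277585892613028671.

121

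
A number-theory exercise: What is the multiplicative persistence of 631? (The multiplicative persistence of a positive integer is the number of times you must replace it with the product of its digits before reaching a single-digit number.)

631 → 18 → 8 (2 steps)

2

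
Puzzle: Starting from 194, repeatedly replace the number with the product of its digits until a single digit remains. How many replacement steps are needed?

194 → 36 → 18 → 8 (3 steps)

3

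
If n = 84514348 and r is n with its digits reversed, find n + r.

Reverse of 84514348 is 84341548.
84514348 + 84341548 = 168855896

168855896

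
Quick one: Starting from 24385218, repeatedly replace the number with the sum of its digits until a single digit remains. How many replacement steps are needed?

2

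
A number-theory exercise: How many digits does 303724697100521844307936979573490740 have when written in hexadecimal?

303724697100521844307936979573490740 in base 16 is 3A7EC8A1C317AAA793D104A5FF4434, which has 30 digits.

30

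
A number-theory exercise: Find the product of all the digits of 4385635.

4×3×8×5×6×3×5 = 43200

43200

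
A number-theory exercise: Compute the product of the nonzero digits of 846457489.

7741440

8×4×6×4×5×7×4×8×9 = 7741440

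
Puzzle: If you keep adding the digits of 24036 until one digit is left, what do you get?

2+4+0+3+6 = 15
1+5 = 6
(Equivalently, 24036 mod 9 = 6.)

6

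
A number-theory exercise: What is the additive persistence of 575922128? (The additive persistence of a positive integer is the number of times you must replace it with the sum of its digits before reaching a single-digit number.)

575922128 → 41 → 5 (2 steps)

2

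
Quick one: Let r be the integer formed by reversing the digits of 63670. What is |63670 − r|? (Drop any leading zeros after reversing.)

Reverse of 63670 is 7636.
|63670 − 7636| = 56034

56034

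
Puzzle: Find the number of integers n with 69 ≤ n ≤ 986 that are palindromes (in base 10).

91

The integers in [69, 986] that are palindromes (in base 10): 77, 88, 99, 101, 111, 121, …, 969, 979.
91 qualify.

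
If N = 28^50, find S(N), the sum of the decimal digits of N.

28^50 = 2279825290801480196406648025754245250165892545647714123325296883871514624
Sum of its 73 digits: 316.

316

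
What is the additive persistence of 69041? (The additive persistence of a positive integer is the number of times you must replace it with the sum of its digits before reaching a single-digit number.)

69041 → 20 → 2 (2 steps)

2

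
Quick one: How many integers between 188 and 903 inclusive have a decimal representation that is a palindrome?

71

The integers in [188, 903] that have a decimal representation that is a palindrome: 191, 202, 212, 222, 232, 242, …, 888, 898.
71 qualify.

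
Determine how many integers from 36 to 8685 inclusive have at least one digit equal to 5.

The integers in [36, 8685] that have at least one digit equal to 5: 45, 50, 51, 52, 53, 54, …, 8675, 8685.
3106 qualify.

3106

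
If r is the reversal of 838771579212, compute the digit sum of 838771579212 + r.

Reversal of 838771579212 is 212975177838; 838771579212 + 212975177838 = 1051746757050.
Digit sum of 1051746757050: 1+0+5+1+7+4+6+7+5+7+0+5+0 = 48.

48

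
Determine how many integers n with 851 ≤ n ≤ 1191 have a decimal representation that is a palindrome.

17

The integers in [851, 1191] that have a decimal representation that is a palindrome: 858, 868, 878, 888, 898, 909, …, 1001, 1111.
17 qualify.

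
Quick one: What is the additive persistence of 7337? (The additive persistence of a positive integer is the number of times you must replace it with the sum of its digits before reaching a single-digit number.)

7337 → 20 → 2 (2 steps)

2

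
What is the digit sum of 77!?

432

77! = 145183092028285869634070784086308284983740379224208358846781574688061991349156420080065207861248000000000000000000
Sum of its 114 digits: 432.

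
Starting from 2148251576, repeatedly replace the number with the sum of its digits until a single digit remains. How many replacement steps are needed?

2148251576 → 41 → 5 (2 steps)

2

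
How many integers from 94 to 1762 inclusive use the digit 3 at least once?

The integers in [94, 1762] that use the digit 3 at least once: 103, 113, 123, 130, 131, 132, …, 1743, 1753.
481 qualify.

481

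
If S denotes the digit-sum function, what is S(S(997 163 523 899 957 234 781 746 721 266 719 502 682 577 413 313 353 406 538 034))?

15

First digit sum: 276.
2+7+6 = 15.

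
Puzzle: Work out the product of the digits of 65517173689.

6×5×5×1×7×1×7×3×6×8×9 = 9525600

9525600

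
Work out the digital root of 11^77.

5

The digital root of n equals n mod 9 (or 9 when 9 | n), so we need 11^77 mod 9.
11^77 ≡ 5 (mod 9), so the digital root is 5.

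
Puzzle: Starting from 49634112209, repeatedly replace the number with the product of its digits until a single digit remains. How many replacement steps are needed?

49634112209 → 0 (1 step)

1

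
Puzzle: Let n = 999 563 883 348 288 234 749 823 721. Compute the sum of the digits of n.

145

9+9+9+5+6+3+8+8+3+3+4+8+2+8+8+2+3+4+7+4+9+8+2+3+7+2+1 = 145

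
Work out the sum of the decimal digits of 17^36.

199

17^36 = 197770344305988984840145602058543169130838081
Sum of its 45 digits: 199.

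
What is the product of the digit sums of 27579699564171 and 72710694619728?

S(27579699564171) = 2+7+5+7+9+6+9+9+5+6+4+1+7+1 = 78.
S(72710694619728) = 7+2+7+1+0+6+9+4+6+1+9+7+2+8 = 69.
78 · 69 = 5382.

5382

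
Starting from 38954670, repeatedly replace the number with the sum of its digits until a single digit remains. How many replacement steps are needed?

38954670 → 42 → 6 (2 steps)

2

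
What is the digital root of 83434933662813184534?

7

8+3+4+3+4+9+3+3+6+6+2+8+1+3+1+8+4+5+3+4 = 88
8+8 = 16
1+6 = 7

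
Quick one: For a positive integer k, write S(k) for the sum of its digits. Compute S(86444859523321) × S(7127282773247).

S(86444859523321) = 8+6+4+4+4+8+5+9+5+2+3+3+2+1 = 64.
S(7127282773247) = 7+1+2+7+2+8+2+7+7+3+2+4+7 = 59.
64 · 59 = 3776.

3776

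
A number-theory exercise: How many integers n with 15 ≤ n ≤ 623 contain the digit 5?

The integers in [15, 623] that contain the digit 5: 15, 25, 35, 45, 50, 51, …, 605, 615.
196 qualify.

196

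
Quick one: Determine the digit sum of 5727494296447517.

83

5+7+2+7+4+9+4+2+9+6+4+4+7+5+1+7 = 83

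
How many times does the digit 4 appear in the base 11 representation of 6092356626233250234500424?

6092356626233250234500424 in base 11 is 6892999882728A17A16214A5.
The digit 4 appears 1 time.

1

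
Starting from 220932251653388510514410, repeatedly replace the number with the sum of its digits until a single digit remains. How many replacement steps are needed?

220932251653388510514410 → 80 → 8 (2 steps)

2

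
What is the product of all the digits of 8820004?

8×8×2×0×0×0×4 = 0

0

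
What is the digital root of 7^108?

1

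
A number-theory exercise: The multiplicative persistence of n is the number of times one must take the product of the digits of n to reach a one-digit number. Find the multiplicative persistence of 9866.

9866 → 2592 → 180 → 0 (3 steps)

3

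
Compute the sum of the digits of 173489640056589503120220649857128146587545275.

1+7+3+4+8+9+6+4+0+0+5+6+5+8+9+5+0+3+1+2+0+2+2+0+6+4+9+8+5+7+1+2+8+1+4+6+5+8+7+5+4+5+2+7+5 = 199

199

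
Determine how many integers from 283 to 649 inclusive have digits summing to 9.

22

The integers in [283, 649] that have digits summing to 9: 306, 315, 324, 333, 342, 351, …, 621, 630.
22 qualify.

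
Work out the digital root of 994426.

9+9+4+4+2+6 = 34
3+4 = 7

7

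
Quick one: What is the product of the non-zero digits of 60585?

1200

6×5×8×5 = 1200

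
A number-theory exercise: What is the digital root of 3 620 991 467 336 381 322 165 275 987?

3+6+2+0+9+9+1+4+6+7+3+3+6+3+8+1+3+2+2+1+6+5+2+7+5+9+8+7 = 128
1+2+8 = 11
1+1 = 2
(Equivalently, 3 620 991 467 336 381 322 165 275 987 mod 9 = 2.)

2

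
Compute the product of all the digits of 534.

60

5×3×4 = 60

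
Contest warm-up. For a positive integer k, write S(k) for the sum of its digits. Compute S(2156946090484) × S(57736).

1624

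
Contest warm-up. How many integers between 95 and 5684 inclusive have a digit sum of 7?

The integers in [95, 5684] that have a digit sum of 7: 106, 115, 124, 133, 142, 151, …, 5110, 5200.
108 qualify.

108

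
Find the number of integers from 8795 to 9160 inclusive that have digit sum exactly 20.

22

The integers in [8795, 9160] that have digit sum exactly 20: 8804, 8813, 8822, 8831, 8840, 8903, …, 9146, 9155.
22 qualify.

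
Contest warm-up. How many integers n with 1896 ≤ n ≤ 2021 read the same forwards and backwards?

2

The integers in [1896, 2021] that read the same forwards and backwards: 1991, 2002.
2 qualify.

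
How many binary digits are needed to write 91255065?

91255065 in base 2 is 101011100000111000100011001, which has 27 digits.

27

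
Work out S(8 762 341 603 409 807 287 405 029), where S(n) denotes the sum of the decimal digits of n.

105

8+7+6+2+3+4+1+6+0+3+4+0+9+8+0+7+2+8+7+4+0+5+0+2+9 = 105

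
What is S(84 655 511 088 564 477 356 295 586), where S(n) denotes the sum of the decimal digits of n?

133

8+4+6+5+5+5+1+1+0+8+8+5+6+4+4+7+7+3+5+6+2+9+5+5+8+6 = 133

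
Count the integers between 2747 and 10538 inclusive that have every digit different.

3807

The integers in [2747, 10538] that have every digit different: 2748, 2749, 2750, 2751, 2753, 2754, …, 10537, 10538.
3807 qualify.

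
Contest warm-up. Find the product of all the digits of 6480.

0

6×4×8×0 = 0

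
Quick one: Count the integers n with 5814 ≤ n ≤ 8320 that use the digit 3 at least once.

The integers in [5814, 8320] that use the digit 3 at least once: 5823, 5830, 5831, 5832, 5833, 5834, …, 8319, 8320.
656 qualify.

656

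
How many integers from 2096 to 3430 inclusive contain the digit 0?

The integers in [2096, 3430] that contain the digit 0: 2096, 2097, 2098, 2099, 2100, 2101, …, 3420, 3430.
345 qualify.

345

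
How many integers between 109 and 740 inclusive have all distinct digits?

458

The integers in [109, 740] that have all distinct digits: 109, 120, 123, 124, 125, 126, …, 739, 740.
458 qualify.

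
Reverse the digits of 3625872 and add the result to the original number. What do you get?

6411135

Reverse of 3625872 is 2785263.
3625872 + 2785263 = 6411135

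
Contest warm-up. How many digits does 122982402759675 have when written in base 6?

122982402759675 in base 6 is 1113321200314255123, which has 19 digits.

19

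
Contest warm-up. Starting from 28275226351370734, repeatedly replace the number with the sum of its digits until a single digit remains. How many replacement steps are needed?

3

28275226351370734 → 67 → 13 → 4 (3 steps)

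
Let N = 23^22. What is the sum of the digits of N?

23^22 = 907846434775996175406740561329
Sum of its 30 digits: 148.

148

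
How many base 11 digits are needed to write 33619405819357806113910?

22

33619405819357806113910 in base 11 is 45A78225041817841A9482, which has 22 digits.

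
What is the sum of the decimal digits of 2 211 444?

2+2+1+1+4+4+4 = 18

18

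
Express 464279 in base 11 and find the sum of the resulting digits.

29

464279 in base 11 is 297902.
Digit sum: 2+9+7+9+0+2 = 29.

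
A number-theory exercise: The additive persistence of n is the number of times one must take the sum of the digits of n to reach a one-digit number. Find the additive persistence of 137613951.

2

137613951 → 36 → 9 (2 steps)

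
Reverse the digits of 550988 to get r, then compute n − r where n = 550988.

Reverse of 550988 is 889055.
550988 − 889055 = -338067

-338067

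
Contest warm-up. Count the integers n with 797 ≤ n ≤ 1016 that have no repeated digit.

145

The integers in [797, 1016] that have no repeated digit: 798, 801, 802, 803, 804, 805, …, 986, 987.
145 qualify.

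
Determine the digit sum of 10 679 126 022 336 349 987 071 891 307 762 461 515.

161

1+0+6+7+9+1+2+6+0+2+2+3+3+6+3+4+9+9+8+7+0+7+1+8+9+1+3+0+7+7+6+2+4+6+1+5+1+5 = 161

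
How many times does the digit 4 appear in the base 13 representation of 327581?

327581 in base 13 is B6147.
The digit 4 appears 1 time.

1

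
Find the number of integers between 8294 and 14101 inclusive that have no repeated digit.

1894

The integers in [8294, 14101] that have no repeated digit: 8294, 8295, 8296, 8297, 8301, 8302, …, 14097, 14098.
1894 qualify.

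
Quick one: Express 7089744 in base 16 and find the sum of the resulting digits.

39

7089744 in base 16 is 6C2E50.
Digit sum: 6+12+2+14+5+0 = 39.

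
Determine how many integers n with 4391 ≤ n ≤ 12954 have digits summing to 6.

50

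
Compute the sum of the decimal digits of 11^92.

11^92 = 642875736033641180657139984421248997668742784677928339864140154386931382122316064755913516349521
Sum of its 96 digits: 445.

445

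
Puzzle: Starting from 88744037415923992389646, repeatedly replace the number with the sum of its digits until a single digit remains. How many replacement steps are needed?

88744037415923992389646 → 121 → 4 (2 steps)

2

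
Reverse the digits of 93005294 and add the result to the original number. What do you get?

142255333

Reverse of 93005294 is 49250039.
93005294 + 49250039 = 142255333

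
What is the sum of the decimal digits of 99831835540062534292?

9+9+8+3+1+8+3+5+5+4+0+0+6+2+5+3+4+2+9+2 = 88

88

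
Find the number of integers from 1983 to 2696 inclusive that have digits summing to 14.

The integers in [1983, 2696] that have digits summing to 14: 2039, 2048, 2057, 2066, 2075, 2084, …, 2651, 2660.
58 qualify.

58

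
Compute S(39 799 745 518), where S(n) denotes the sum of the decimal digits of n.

67

3+9+7+9+9+7+4+5+5+1+8 = 67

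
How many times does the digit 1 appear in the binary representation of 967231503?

967231503 in base 2 is 111001101001101100100000001111.
The digit 1 appears 15 times.

15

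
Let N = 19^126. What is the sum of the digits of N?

730

19^126 = 132725301345619127234180334644913038019988235368150507831319273684857900838506466188633978807677595455245688020990773093081215804353384303074292685109799979147481
Sum of its 162 digits: 730.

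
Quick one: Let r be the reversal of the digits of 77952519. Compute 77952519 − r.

Reverse of 77952519 is 91525977.
77952519 − 91525977 = -13573458

-13573458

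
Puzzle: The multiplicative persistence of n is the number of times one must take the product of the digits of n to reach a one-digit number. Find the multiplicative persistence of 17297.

4

17297 → 882 → 128 → 16 → 6 (4 steps)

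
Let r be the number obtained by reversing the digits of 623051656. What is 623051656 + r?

1279201982

Reverse of 623051656 is 656150326.
623051656 + 656150326 = 1279201982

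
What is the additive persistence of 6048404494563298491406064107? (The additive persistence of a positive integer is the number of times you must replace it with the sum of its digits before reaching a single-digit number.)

6048404494563298491406064107 → 118 → 10 → 1 (3 steps)

3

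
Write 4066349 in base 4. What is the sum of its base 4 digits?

17

4066349 in base 4 is 33200300231.
Digit sum: 3+3+2+0+0+3+0+0+2+3+1 = 17.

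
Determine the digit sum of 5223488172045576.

5+2+2+3+4+8+8+1+7+2+0+4+5+5+7+6 = 69

69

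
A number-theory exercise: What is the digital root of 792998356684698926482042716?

7+9+2+9+9+8+3+5+6+6+8+4+6+9+8+9+2+6+4+8+2+0+4+2+7+1+6 = 150
1+5+0 = 6
(Equivalently, 792998356684698926482042716 mod 9 = 6.)

6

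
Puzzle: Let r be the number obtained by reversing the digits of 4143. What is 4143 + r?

7557

Reverse of 4143 is 3414.
4143 + 3414 = 7557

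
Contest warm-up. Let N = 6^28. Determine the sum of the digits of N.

6^28 = 6140942214464815497216
Sum of its 22 digits: 90.

90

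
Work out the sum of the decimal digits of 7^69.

244

7^69 = 20500514515695490612229010908095867391439626248463723805607
Sum of its 59 digits: 244.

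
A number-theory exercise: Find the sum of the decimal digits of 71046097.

7+1+0+4+6+0+9+7 = 34

34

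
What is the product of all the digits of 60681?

0

6×0×6×8×1 = 0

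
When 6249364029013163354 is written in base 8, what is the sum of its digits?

6249364029013163354 in base 8 is 532721467451533576532.
Digit sum: 5+3+2+7+2+1+4+6+7+4+5+1+5+3+3+5+7+6+5+3+2 = 86.

86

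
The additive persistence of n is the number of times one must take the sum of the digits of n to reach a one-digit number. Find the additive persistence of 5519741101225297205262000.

3

5519741101225297205262000 → 78 → 15 → 6 (3 steps)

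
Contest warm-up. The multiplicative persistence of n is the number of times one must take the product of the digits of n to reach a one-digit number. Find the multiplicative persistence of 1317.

1317 → 21 → 2 (2 steps)

2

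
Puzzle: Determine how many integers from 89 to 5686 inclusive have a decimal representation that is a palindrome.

The integers in [89, 5686] that have a decimal representation that is a palindrome: 99, 101, 111, 121, 131, 141, …, 5555, 5665.
138 qualify.

138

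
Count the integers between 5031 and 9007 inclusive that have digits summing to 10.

50

The integers in [5031, 9007] that have digits summing to 10: 5032, 5041, 5050, 5104, 5113, 5122, …, 8200, 9001.
50 qualify.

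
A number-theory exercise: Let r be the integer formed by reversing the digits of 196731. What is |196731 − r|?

59040

Reverse of 196731 is 137691.
|196731 − 137691| = 59040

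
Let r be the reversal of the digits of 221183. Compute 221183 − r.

-159939

Reverse of 221183 is 381122.
221183 − 381122 = -159939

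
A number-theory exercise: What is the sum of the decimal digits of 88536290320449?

63

8+8+5+3+6+2+9+0+3+2+0+4+4+9 = 63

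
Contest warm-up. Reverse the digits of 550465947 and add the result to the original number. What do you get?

Reverse of 550465947 is 749564055.
550465947 + 749564055 = 1300030002

1300030002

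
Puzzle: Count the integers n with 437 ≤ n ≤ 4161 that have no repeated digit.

The integers in [437, 4161] that have no repeated digit: 437, 438, 439, 450, 451, 452, …, 4159, 4160.
2000 qualify.

2000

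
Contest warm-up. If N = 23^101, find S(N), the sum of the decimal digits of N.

23^101 = 342382404646349906057205801490874347335703752037431479791270728812115965406404621099504973295378976497369961620127288149768965118187148023
Sum of its 138 digits: 623.

623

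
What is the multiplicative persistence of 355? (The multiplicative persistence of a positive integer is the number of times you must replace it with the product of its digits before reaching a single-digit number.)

355 → 75 → 35 → 15 → 5 (4 steps)

4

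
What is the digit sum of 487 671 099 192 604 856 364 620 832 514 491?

150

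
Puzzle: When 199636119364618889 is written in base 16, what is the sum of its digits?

119

199636119364618889 in base 16 is 2C53FFE2B10CA89.
Digit sum: 2+12+5+3+15+15+14+2+11+1+0+12+10+8+9 = 119.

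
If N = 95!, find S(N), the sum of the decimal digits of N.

95! = 10329978488239059262599702099394727095397746340117372869212250571234293987594703124871765375385424468563282236864226607350415360000000000000000000000
Sum of its 149 digits: 585.

585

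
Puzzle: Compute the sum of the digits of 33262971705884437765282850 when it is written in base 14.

114

33262971705884437765282850 in base 14 is 2057B4A4C80C81349234014.
Digit sum: 2+0+5+7+11+4+10+4+12+8+0+12+8+1+3+4+9+2+3+4+0+1+4 = 114.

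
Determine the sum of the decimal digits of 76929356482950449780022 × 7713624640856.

186

76929356482950449780022 × 7713624640856 = 593404179772081858471665863953778832
Sum of its 36 digits: 186.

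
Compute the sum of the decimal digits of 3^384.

783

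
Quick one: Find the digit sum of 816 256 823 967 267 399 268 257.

129

8+1+6+2+5+6+8+2+3+9+6+7+2+6+7+3+9+9+2+6+8+2+5+7 = 129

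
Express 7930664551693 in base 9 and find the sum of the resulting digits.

7930664551693 in base 9 is 31064378450471.
Digit sum: 3+1+0+6+4+3+7+8+4+5+0+4+7+1 = 53.

53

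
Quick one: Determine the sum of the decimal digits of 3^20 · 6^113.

3^20 · 6^113 = 29752015235445379841791014807485774123650140518837291592628258798378776268063425030387731231932416
Sum of its 98 digits: 432.

432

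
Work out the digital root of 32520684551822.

8

3+2+5+2+0+6+8+4+5+5+1+8+2+2 = 53
5+3 = 8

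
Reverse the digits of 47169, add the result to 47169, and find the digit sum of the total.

Reversal of 47169 is 96174; 47169 + 96174 = 143343.
Digit sum of 143343: 1+4+3+3+4+3 = 18.

18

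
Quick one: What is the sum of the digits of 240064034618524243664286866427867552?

156

2+4+0+0+6+4+0+3+4+6+1+8+5+2+4+2+4+3+6+6+4+2+8+6+8+6+6+4+2+7+8+6+7+5+5+2 = 156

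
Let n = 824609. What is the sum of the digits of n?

29

8+2+4+6+0+9 = 29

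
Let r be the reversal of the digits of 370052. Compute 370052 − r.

Reverse of 370052 is 250073.
370052 − 250073 = 119979

119979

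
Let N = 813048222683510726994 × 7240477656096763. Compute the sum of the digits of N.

189

813048222683510726994 × 7240477656096763 = 5886857489669144763607897594540120422
Sum of its 37 digits: 189.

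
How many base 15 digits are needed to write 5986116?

5986116 in base 15 is 7D39E6, which has 6 digits.

6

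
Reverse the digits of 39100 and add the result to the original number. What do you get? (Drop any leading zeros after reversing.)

39293

Reverse of 39100 is 193.
39100 + 193 = 39293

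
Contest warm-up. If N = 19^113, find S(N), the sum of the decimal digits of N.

559

19^113 = 3156144711224622406574156525268164145308490749124715514526554649598602104214132133822653018203811693521913344024650014278208913260696019390559059
Sum of its 145 digits: 559.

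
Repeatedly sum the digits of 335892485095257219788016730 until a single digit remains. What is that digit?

3+3+5+8+9+2+4+8+5+0+9+5+2+5+7+2+1+9+7+8+8+0+1+6+7+3+0 = 127
1+2+7 = 10
1+0 = 1
(Equivalently, 335892485095257219788016730 mod 9 = 1.)

1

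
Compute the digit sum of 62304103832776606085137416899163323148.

6+2+3+0+4+1+0+3+8+3+2+7+7+6+6+0+6+0+8+5+1+3+7+4+1+6+8+9+9+1+6+3+3+2+3+1+4+8 = 156

156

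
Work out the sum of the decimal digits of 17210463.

24

1+7+2+1+0+4+6+3 = 24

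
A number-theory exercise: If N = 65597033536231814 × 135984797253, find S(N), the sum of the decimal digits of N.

65597033536231814 × 135984797253 = 8920199305822724856398406942
Sum of its 28 digits: 135.

135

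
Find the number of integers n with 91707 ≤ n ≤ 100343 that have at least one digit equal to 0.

2562

The integers in [91707, 100343] that have at least one digit equal to 0: 91707, 91708, 91709, 91710, 91720, 91730, …, 100342, 100343.
2562 qualify.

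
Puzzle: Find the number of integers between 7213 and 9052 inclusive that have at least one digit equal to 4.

The integers in [7213, 9052] that have at least one digit equal to 4: 7214, 7224, 7234, 7240, 7241, 7242, …, 9048, 9049.
517 qualify.

517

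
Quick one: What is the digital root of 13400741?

1+3+4+0+0+7+4+1 = 20
2+0 = 2

2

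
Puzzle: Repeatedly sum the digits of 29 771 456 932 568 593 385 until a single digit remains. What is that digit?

8

2+9+7+7+1+4+5+6+9+3+2+5+6+8+5+9+3+3+8+5 = 107
1+0+7 = 8
(Equivalently, 29 771 456 932 568 593 385 mod 9 = 8.)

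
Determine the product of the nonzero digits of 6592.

6×5×9×2 = 540

540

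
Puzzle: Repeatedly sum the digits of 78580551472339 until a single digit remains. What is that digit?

4

7+8+5+8+0+5+5+1+4+7+2+3+3+9 = 67
6+7 = 13
1+3 = 4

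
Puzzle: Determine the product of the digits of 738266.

12096

7×3×8×2×6×6 = 12096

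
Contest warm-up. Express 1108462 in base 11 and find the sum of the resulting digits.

42

1108462 in base 11 is 697893.
Digit sum: 6+9+7+8+9+3 = 42.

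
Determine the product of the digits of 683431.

1728

6×8×3×4×3×1 = 1728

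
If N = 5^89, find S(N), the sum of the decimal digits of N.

272

5^89 = 161558713389263217748322010169914619837072677910327911376953125
Sum of its 63 digits: 272.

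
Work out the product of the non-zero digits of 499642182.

248832

4×9×9×6×4×2×1×8×2 = 248832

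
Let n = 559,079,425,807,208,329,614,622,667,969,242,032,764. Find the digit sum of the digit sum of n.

First digit sum: 179.
1+7+9 = 17.

17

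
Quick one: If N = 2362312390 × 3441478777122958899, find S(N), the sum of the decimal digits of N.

132

2362312390 × 3441478777122958899 = 8129847955119614360568458610
Sum of its 28 digits: 132.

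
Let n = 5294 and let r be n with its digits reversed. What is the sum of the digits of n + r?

13

Reversal of 5294 is 4925; 5294 + 4925 = 10219.
Digit sum of 10219: 1+0+2+1+9 = 13.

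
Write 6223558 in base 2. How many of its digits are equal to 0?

8

6223558 in base 2 is 10111101111011011000110.
The digit 0 appears 8 times.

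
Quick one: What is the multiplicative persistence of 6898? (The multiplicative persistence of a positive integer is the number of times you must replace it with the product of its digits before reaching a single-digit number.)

3

6898 → 3456 → 360 → 0 (3 steps)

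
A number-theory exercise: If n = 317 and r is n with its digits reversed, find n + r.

1030

Reverse of 317 is 713.
317 + 713 = 1030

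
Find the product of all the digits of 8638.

8×6×3×8 = 1152

1152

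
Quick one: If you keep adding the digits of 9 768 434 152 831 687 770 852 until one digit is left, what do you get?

3

9+7+6+8+4+3+4+1+5+2+8+3+1+6+8+7+7+7+0+8+5+2 = 111
1+1+1 = 3
(Equivalently, 9 768 434 152 831 687 770 852 mod 9 = 3.)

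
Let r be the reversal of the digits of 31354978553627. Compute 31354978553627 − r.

-41280609391686

Reverse of 31354978553627 is 72635587945313.
31354978553627 − 72635587945313 = -41280609391686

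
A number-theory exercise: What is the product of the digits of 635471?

6×3×5×4×7×1 = 2520

2520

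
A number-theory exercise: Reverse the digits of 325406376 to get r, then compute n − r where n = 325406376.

-348198147

Reverse of 325406376 is 673604523.
325406376 − 673604523 = -348198147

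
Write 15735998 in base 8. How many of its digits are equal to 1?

1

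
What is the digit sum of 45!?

45! = 119622220865480194561963161495657715064383733760000000000
Sum of its 57 digits: 207.

207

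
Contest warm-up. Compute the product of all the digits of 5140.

0

5×1×4×0 = 0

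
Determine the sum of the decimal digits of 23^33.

23^33 = 865004941741938633917747707002884268046728983
Sum of its 45 digits: 215.

215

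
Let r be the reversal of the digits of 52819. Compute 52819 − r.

Reverse of 52819 is 91825.
52819 − 91825 = -39006

-39006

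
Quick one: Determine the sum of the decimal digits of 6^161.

567

6^161 = 191580504142377784355387485177051136638682107527604095280679264788269155043070783661564256129419692119158541159810364977709056
Sum of its 126 digits: 567.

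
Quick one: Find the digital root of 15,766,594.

1+5+7+6+6+5+9+4 = 43
4+3 = 7
(Equivalently, 15,766,594 mod 9 = 7.)

7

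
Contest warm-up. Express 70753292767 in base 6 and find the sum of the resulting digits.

32

70753292767 in base 6 is 52300440340331.
Digit sum: 5+2+3+0+0+4+4+0+3+4+0+3+3+1 = 32.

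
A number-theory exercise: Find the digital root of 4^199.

The digital root of n equals n mod 9 (or 9 when 9 | n), so we need 4^199 mod 9.
4^199 ≡ 4 (mod 9), so the digital root is 4.

4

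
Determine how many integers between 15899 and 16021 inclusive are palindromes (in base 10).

1

The integers in [15899, 16021] that are palindromes (in base 10): 15951.
1 qualifies.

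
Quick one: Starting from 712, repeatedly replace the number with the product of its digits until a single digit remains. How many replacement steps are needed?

2

712 → 14 → 4 (2 steps)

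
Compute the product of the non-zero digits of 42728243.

4×2×7×2×8×2×4×3 = 21504

21504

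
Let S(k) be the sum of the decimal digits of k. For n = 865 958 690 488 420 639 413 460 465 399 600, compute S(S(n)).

First digit sum: 160.
1+6+0 = 7.

7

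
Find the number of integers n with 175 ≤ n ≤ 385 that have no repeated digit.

The integers in [175, 385] that have no repeated digit: 175, 176, 178, 179, 180, 182, …, 384, 385.
153 qualify.

153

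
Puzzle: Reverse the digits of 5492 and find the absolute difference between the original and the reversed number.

2547

Reverse of 5492 is 2945.
|5492 − 2945| = 2547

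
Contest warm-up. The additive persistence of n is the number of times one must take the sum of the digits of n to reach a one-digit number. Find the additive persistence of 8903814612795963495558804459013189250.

3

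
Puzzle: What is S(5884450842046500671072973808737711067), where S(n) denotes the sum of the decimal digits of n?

5+8+8+4+4+5+0+8+4+2+0+4+6+5+0+0+6+7+1+0+7+2+9+7+3+8+0+8+7+3+7+7+1+1+0+6+7 = 160

160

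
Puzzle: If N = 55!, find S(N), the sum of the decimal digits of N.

279

55! = 12696403353658275925965100847566516959580321051449436762275840000000000000
Sum of its 74 digits: 279.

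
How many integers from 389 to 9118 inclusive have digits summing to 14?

502

The integers in [389, 9118] that have digits summing to 14: 392, 419, 428, 437, 446, 455, …, 9104, 9113.
502 qualify.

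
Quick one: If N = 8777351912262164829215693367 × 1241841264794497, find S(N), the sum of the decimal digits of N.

159

8777351912262164829215693367 × 1241841264794497 = 10900077800270043633126113949829076621001399
Sum of its 44 digits: 159.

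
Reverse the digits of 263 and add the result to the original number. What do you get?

Reverse of 263 is 362.
263 + 362 = 625

625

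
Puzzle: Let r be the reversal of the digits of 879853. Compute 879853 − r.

520875

Reverse of 879853 is 358978.
879853 − 358978 = 520875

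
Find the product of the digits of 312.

6

3×1×2 = 6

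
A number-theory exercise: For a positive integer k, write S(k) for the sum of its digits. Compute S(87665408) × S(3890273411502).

S(87665408) = 8+7+6+6+5+4+0+8 = 44.
S(3890273411502) = 3+8+9+0+2+7+3+4+1+1+5+0+2 = 45.
44 · 45 = 1980.

1980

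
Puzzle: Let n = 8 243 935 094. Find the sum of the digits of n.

8+2+4+3+9+3+5+0+9+4 = 47

47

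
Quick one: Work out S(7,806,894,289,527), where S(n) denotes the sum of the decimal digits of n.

75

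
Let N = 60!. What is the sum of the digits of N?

288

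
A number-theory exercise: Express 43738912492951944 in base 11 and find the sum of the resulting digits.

94

43738912492951944 in base 11 is A51A6246891A17A4.
Digit sum: 10+5+1+10+6+2+4+6+8+9+1+10+1+7+10+4 = 94.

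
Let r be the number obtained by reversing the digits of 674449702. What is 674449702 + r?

882394178

Reverse of 674449702 is 207944476.
674449702 + 207944476 = 882394178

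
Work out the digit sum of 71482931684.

53

7+1+4+8+2+9+3+1+6+8+4 = 53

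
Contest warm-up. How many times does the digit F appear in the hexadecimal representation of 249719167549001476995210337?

249719167549001476995210337 in base 16 is CE901732CA02FF5012DC61.
The digit F appears 2 times.

2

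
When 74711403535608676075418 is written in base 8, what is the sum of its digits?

74711403535608676075418 in base 8 is 17644164012332370225743632.
Digit sum: 1+7+6+4+4+1+6+4+0+1+2+3+3+2+3+7+0+2+2+5+7+4+3+6+3+2 = 88.

88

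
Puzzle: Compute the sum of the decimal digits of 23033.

2+3+0+3+3 = 11

11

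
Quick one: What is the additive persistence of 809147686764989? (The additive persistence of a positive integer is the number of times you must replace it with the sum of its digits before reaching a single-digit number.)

3

809147686764989 → 92 → 11 → 2 (3 steps)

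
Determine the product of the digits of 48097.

4×8×0×9×7 = 0

0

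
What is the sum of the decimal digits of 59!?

324

59! = 138683118545689835737939019720389406345902876772687432540821294940160000000000000
Sum of its 81 digits: 324.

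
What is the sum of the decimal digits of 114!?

648

114! = 2543559733472187557120132004189335234812341496026552301496526393412538629248600474981599398141467853800514886431180030568224218435400019580180261753940817530060800000000000000000000000000
Sum of its 187 digits: 648.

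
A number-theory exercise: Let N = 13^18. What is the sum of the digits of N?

91

13^18 = 112455406951957393129
Sum of its 21 digits: 91.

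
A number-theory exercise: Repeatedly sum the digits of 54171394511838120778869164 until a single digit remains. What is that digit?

2

5+4+1+7+1+3+9+4+5+1+1+8+3+8+1+2+0+7+7+8+8+6+9+1+6+4 = 119
1+1+9 = 11
1+1 = 2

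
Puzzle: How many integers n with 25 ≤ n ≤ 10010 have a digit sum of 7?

119

The integers in [25, 10010] that have a digit sum of 7: 25, 34, 43, 52, 61, 70, …, 7000, 10006.
119 qualify.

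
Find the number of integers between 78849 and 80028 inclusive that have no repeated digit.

378

The integers in [78849, 80028] that have no repeated digit: 78901, 78902, 78903, 78904, 78905, 78906, …, 79864, 79865.
378 qualify.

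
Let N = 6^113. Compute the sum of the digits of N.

6^113 = 8532794636488733058832740489676687102871474765106158220600648717419444560622670122582016
Sum of its 88 digits: 387.

387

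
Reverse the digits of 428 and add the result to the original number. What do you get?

Reverse of 428 is 824.
428 + 824 = 1252

1252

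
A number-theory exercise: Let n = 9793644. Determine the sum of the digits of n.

42

9+7+9+3+6+4+4 = 42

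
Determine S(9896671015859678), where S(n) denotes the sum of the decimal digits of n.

9+8+9+6+6+7+1+0+1+5+8+5+9+6+7+8 = 95

95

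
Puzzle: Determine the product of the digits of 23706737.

0

2×3×7×0×6×7×3×7 = 0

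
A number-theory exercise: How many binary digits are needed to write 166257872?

28

166257872 in base 2 is 1001111010001110010011010000, which has 28 digits.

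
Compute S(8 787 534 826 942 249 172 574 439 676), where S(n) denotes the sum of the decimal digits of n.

149

8+7+8+7+5+3+4+8+2+6+9+4+2+2+4+9+1+7+2+5+7+4+4+3+9+6+7+6 = 149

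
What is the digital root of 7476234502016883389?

5

7+4+7+6+2+3+4+5+0+2+0+1+6+8+8+3+3+8+9 = 86
8+6 = 14
1+4 = 5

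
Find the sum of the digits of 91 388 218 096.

55

9+1+3+8+8+2+1+8+0+9+6 = 55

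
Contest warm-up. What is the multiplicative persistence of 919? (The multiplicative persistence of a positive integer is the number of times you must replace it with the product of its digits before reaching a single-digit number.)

919 → 81 → 8 (2 steps)

2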